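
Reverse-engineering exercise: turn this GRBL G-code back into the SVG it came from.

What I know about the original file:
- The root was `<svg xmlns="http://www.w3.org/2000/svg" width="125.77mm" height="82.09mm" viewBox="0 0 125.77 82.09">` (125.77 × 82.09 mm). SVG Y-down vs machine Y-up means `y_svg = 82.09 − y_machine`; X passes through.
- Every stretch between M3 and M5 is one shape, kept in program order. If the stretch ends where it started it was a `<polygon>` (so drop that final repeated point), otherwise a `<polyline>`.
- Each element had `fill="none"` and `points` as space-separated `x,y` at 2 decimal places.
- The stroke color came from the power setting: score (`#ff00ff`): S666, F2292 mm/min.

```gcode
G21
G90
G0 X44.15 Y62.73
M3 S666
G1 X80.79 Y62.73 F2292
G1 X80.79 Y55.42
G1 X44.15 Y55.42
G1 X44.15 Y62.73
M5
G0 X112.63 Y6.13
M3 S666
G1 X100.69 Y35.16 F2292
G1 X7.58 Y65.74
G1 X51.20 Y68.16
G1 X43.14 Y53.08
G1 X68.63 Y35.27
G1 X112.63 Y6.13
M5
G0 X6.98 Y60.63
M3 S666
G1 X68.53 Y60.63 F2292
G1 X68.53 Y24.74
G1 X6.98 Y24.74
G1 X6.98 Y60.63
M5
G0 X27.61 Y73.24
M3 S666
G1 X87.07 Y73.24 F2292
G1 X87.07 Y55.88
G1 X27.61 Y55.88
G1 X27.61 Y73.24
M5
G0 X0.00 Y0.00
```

<svg xmlns="http://www.w3.org/2000/svg" width="125.77mm" height="82.09mm" viewBox="0 0 125.77 82.09">
  <polygon points="44.15,19.36 80.79,19.36 80.79,26.67 44.15,26.67" fill="none" stroke="#ff00ff"/>
  <polygon points="112.63,75.96 100.69,46.93 7.58,16.35 51.20,13.93 43.14,29.01 68.63,46.82" fill="none" stroke="#ff00ff"/>
  <polygon points="6.98,21.46 68.53,21.46 68.53,57.35 6.98,57.35" fill="none" stroke="#ff00ff"/>
  <polygon points="27.61,8.85 87.07,8.85 87.07,26.21 27.61,26.21" fill="none" stroke="#ff00ff"/>
</svg>

Machine Y-up, SVG Y-down with viewBox height 82.09, so y_svg = 82.09 − y_machine; X carries over. Every run uses S666, so all elements get stroke `#ff00ff` (score).

Run 1: The run returns to its start, so emit a `<polygon>` with points (Y-flipped): 44.15,19.36 80.79,19.36 80.79,26.67 44.15,26.67.

Run 2: The run returns to its start, so emit a `<polygon>` with points (Y-flipped): 112.63,75.96 100.69,46.93 7.58,16.35 51.20,13.93 43.14,29.01 68.63,46.82.

Run 3: The run returns to its start, so emit a `<polygon>` with points (Y-flipped): 6.98,21.46 68.53,21.46 68.53,57.35 6.98,57.35.

Run 4: The run returns to its start, so emit a `<polygon>` with points (Y-flipped): 27.61,8.85 87.07,8.85 87.07,26.21 27.61,26.21.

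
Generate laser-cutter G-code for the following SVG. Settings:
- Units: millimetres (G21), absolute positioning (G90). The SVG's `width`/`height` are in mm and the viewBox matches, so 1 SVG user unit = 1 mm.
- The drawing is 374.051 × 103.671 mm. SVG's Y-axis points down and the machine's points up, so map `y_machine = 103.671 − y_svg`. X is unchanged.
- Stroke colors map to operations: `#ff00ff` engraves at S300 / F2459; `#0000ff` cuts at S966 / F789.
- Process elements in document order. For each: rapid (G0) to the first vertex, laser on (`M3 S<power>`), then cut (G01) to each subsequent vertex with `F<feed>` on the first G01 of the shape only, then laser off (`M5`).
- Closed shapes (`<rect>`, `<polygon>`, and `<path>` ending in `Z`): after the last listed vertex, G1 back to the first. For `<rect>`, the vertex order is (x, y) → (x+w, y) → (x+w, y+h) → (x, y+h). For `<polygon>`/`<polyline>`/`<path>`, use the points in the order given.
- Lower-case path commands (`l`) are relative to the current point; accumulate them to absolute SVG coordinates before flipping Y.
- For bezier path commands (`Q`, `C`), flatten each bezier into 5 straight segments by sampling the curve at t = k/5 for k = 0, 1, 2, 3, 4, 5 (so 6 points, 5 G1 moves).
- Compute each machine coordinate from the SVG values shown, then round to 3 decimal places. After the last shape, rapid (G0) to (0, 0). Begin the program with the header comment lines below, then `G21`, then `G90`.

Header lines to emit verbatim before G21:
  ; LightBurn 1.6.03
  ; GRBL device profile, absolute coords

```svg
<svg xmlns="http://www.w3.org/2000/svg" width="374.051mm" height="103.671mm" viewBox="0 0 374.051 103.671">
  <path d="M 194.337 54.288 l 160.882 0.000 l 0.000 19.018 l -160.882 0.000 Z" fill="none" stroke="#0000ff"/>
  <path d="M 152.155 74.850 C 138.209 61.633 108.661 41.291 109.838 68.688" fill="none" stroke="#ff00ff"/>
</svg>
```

1 u = 1 mm; y_m = 103.671 − y.

[1] `<path>` rectangle, #0000ff→cut S966 F789: (194.337,49.383) → (355.219,49.383) → (355.219,30.365) → (194.337,30.365) → (194.337,49.383) (closed)

[2] `<path>` cubic bezier, #ff00ff→engrave S300 F2459: (152.155,28.821) → (142.286,37.167) → (130.896,44.590) → (120.209,48.456) → (112.448,46.131) → (109.838,34.983)

; LightBurn 1.6.03
; GRBL device profile, absolute coords
G21
G90
G0 X194.337 Y49.383
M3 S966
G01 X355.219 Y49.383 F789
G01 X355.219 Y30.365
G01 X194.337 Y30.365
G01 X194.337 Y49.383
M5
G0 X152.155 Y28.821
M3 S300
G01 X142.286 Y37.167 F2459
G01 X130.896 Y44.590
G01 X120.209 Y48.456
G01 X112.448 Y46.131
G01 X109.838 Y34.983
M5
G0 X0.000 Y0.000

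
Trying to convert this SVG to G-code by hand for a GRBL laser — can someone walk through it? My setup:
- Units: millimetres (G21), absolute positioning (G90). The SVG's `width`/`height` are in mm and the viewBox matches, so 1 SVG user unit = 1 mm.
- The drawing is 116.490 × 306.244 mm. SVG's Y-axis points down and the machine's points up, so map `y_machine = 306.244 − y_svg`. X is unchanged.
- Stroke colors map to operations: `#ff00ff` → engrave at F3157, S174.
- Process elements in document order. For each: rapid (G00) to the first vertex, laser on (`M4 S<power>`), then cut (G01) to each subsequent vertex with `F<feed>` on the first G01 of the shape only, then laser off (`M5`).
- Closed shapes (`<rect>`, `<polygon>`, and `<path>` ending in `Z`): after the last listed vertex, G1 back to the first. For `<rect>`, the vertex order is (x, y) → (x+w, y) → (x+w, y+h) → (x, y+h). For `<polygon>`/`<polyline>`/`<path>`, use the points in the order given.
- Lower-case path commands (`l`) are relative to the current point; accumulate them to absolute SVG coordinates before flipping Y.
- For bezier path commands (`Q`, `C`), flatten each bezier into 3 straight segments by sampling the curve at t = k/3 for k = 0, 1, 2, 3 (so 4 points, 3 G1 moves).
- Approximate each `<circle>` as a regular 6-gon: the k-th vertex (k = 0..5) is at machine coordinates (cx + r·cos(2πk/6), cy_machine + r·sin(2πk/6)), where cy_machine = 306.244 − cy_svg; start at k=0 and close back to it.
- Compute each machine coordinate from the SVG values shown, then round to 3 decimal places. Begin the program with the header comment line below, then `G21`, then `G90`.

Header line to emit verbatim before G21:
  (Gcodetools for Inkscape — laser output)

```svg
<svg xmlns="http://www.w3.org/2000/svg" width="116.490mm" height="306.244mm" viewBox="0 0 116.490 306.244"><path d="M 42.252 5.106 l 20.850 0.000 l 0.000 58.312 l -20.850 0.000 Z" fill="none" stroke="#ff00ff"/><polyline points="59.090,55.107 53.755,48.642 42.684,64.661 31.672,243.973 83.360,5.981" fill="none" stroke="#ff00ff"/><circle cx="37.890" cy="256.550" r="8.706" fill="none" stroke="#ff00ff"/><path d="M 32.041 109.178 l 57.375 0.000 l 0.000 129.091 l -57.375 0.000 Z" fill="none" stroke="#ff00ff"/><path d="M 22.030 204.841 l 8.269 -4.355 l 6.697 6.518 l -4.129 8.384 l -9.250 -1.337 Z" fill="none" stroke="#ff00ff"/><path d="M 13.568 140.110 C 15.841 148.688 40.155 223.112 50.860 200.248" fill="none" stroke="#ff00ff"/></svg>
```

(Gcodetools for Inkscape — laser output)
G21
G90
G00 X42.252 Y301.138
M4 S174
G01 X63.102 Y301.138 F3157
G01 X63.102 Y242.826
G01 X42.252 Y242.826
G01 X42.252 Y301.138
M5
G00 X59.090 Y251.137
M4 S174
G01 X53.755 Y257.602 F3157
G01 X42.684 Y241.583
G01 X31.672 Y62.271
G01 X83.360 Y300.263
M5
G00 X46.596 Y49.694
M4 S174
G01 X42.243 Y57.234 F3157
G01 X33.537 Y57.234
G01 X29.184 Y49.694
G01 X33.537 Y42.154
G01 X42.243 Y42.154
G01 X46.596 Y49.694
M5
G00 X32.041 Y197.066
M4 S174
G01 X89.416 Y197.066 F3157
G01 X89.416 Y67.975
G01 X32.041 Y67.975
G01 X32.041 Y197.066
M5
G00 X22.030 Y101.403
M4 S174
G01 X30.299 Y105.758 F3157
G01 X36.996 Y99.240
G01 X32.867 Y90.856
G01 X23.617 Y92.193
G01 X22.030 Y101.403
M5
G00 X13.568 Y166.134
M4 S174
G01 X21.868 Y141.649 F3157
G01 X36.939 Y109.519
G01 X50.860 Y105.996
M5

viewBox `0 0 116.490 306.244` with mm width/height → 1 unit = 1 mm. Flip: y_m = 306.244 − y_svg.

**Shape 1** — `<path>` rectangle, stroke `#ff00ff` → engrave (S174, F3157). Machine vertices: (42.252,301.138) → (63.102,301.138) → (63.102,242.826) → (42.252,242.826) → (42.252,301.138). Closed: final G1 returns to the first vertex.

**Shape 2** — `<polyline>` open polyline, stroke `#ff00ff` → engrave (S174, F3157). Machine vertices: (59.090,251.137) → (53.755,257.602) → (42.684,241.583) → (31.672,62.271) → (83.360,300.263). Open path.

**Shape 3** — `<circle>` circle, stroke `#ff00ff` → engrave (S174, F3157). Machine vertices: (46.596,49.694) → (42.243,57.234) → (33.537,57.234) → (29.184,49.694) → (33.537,42.154) → (42.243,42.154) → (46.596,49.694). Closed: final G1 returns to the first vertex.

**Shape 4** — `<path>` rectangle, stroke `#ff00ff` → engrave (S174, F3157). Machine vertices: (32.041,197.066) → (89.416,197.066) → (89.416,67.975) → (32.041,67.975) → (32.041,197.066). Closed: final G1 returns to the first vertex.

**Shape 5** — `<path>` regular polygon, stroke `#ff00ff` → engrave (S174, F3157). Machine vertices: (22.030,101.403) → (30.299,105.758) → (36.996,99.240) → (32.867,90.856) → (23.617,92.193) → (22.030,101.403). Closed: final G1 returns to the first vertex.

**Shape 6** — `<path>` cubic bezier, stroke `#ff00ff` → engrave (S174, F3157). Control points (SVG): P0=(13.568,140.110), P1=(15.841,148.688), P2=(40.155,223.112), P3=(50.860,200.248); sampled at t=k/3. Machine vertices: (13.568,166.134) → (21.868,141.649) → (36.939,109.519) → (50.860,105.996). Open path.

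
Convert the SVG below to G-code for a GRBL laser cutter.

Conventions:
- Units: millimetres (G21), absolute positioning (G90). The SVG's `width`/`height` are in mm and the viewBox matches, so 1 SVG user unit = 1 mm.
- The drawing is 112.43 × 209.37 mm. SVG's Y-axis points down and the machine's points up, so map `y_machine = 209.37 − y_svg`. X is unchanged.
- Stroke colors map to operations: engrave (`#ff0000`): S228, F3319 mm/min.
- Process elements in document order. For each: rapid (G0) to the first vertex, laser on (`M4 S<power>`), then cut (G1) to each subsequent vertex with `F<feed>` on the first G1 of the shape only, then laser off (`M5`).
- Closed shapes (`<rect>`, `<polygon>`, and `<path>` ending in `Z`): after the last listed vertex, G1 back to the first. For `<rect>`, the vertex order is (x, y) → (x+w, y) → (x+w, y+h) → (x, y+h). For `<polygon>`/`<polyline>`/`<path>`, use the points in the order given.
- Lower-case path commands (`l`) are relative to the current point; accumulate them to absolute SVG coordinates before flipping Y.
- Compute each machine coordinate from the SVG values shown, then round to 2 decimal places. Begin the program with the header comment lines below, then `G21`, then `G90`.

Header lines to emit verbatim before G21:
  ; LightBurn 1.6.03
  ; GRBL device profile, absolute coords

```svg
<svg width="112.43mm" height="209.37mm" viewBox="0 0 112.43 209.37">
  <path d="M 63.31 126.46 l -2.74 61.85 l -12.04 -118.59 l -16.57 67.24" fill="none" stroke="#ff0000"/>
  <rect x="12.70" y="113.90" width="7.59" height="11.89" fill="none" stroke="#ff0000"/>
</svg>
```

; LightBurn 1.6.03
; GRBL device profile, absolute coords
G21
G90
G0 X63.31 Y82.91
M4 S228
G1 X60.57 Y21.06 F3319
G1 X48.53 Y139.65
G1 X31.96 Y72.41
M5
G0 X12.70 Y95.47
M4 S228
G1 X20.29 Y95.47 F3319
G1 X20.29 Y83.58
G1 X12.70 Y83.58
G1 X12.70 Y95.47
M5

viewBox `0 0 112.43 209.37` with mm width/height → 1 unit = 1 mm. Flip: y_m = 209.37 − y_svg.

**Shape 1** — `<path>` open polyline, stroke `#ff0000` → engrave (S228, F3319). Machine vertices: (63.31,82.91) → (60.57,21.06) → (48.53,139.65) → (31.96,72.41). Open path.

**Shape 2** — `<rect>` rectangle, stroke `#ff0000` → engrave (S228, F3319). Machine vertices: (12.70,95.47) → (20.29,95.47) → (20.29,83.58) → (12.70,83.58) → (12.70,95.47). Closed: final G1 returns to the first vertex.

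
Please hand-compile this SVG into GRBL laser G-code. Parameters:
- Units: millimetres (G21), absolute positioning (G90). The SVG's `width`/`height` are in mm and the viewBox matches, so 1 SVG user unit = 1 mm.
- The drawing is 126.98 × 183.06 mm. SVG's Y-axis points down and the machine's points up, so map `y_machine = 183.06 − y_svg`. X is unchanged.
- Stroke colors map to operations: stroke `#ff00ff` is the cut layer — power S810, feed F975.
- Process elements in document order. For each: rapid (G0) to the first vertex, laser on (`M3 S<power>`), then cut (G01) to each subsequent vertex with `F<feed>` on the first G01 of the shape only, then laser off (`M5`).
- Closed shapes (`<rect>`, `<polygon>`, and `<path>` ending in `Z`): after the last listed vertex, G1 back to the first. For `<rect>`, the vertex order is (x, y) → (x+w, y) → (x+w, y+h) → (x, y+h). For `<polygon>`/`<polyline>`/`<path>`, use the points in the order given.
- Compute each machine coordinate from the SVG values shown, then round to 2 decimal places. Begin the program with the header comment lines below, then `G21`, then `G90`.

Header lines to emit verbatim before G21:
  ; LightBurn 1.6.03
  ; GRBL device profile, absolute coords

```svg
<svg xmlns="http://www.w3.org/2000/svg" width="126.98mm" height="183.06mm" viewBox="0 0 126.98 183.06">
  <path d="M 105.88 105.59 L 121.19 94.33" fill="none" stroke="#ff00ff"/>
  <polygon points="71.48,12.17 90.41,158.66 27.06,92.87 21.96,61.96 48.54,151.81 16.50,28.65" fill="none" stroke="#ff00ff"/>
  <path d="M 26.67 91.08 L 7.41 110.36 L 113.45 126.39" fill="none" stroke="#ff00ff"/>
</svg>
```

; LightBurn 1.6.03
; GRBL device profile, absolute coords
G21
G90
G0 X105.88 Y77.47
M3 S810
G01 X121.19 Y88.73 F975
M5
G0 X71.48 Y170.89
M3 S810
G01 X90.41 Y24.40 F975
G01 X27.06 Y90.19
G01 X21.96 Y121.10
G01 X48.54 Y31.25
G01 X16.50 Y154.41
G01 X71.48 Y170.89
M5
G0 X26.67 Y91.98
M3 S810
G01 X7.41 Y72.70 F975
G01 X113.45 Y56.67
M5

Since the viewBox matches the mm dimensions, user units are millimetres directly. The only transform is the Y-flip y_m = 183.06 − y_svg.

Shape 1 is a line segment drawn with `<path>`. Its stroke #ff00ff means cut at S810, F975. After flipping Y the toolpath is (105.88,77.47) → (121.19,88.73).

Shape 2 is a closed polygon drawn with `<polygon>`. Its stroke #ff00ff means cut at S810, F975. After flipping Y the toolpath is (71.48,170.89) → (90.41,24.40) → (27.06,90.19) → (21.96,121.10) → (48.54,31.25) → (16.50,154.41) → (71.48,170.89), returning to the start.

Shape 3 is a open polyline drawn with `<path>`. Its stroke #ff00ff means cut at S810, F975. After flipping Y the toolpath is (26.67,91.98) → (7.41,72.70) → (113.45,56.67).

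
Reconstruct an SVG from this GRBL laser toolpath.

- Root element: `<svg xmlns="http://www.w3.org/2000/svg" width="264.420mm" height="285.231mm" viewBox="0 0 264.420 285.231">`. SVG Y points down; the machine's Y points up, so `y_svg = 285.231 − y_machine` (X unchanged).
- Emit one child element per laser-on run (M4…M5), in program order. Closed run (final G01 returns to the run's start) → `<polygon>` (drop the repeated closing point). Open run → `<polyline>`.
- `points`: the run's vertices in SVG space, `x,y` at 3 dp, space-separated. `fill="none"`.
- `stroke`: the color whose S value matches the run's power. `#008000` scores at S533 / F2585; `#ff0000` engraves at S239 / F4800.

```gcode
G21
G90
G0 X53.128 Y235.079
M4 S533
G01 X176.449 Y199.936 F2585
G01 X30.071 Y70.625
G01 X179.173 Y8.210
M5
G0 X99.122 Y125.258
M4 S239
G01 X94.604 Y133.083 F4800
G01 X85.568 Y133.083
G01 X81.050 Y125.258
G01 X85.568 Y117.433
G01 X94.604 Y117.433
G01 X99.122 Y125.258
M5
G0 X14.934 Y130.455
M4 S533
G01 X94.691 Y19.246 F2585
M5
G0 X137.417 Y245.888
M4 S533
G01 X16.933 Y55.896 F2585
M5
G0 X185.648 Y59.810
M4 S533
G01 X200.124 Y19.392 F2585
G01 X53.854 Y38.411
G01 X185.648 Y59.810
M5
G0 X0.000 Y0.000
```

<svg xmlns="http://www.w3.org/2000/svg" width="264.420mm" height="285.231mm" viewBox="0 0 264.420 285.231">
  <polyline points="53.128,50.152 176.449,85.295 30.071,214.606 179.173,277.021" fill="none" stroke="#008000"/>
  <polygon points="99.122,159.973 94.604,152.148 85.568,152.148 81.050,159.973 85.568,167.798 94.604,167.798" fill="none" stroke="#ff0000"/>
  <polyline points="14.934,154.776 94.691,265.985" fill="none" stroke="#008000"/>
  <polyline points="137.417,39.343 16.933,229.335" fill="none" stroke="#008000"/>
  <polygon points="185.648,225.421 200.124,265.839 53.854,246.820" fill="none" stroke="#008000"/>
</svg>

Each laser-on run becomes one SVG element. Flip Y back into SVG space with y_svg = 285.231 − y_machine.

Run 1: the run's S533 means `#008000` (score). The run is open, so emit a `<polyline>` with points (Y-flipped): 53.128,50.152 176.449,85.295 30.071,214.606 179.173,277.021.

Run 2: S239 ⇒ engrave layer `#ff0000`. The run returns to its start, so emit a `<polygon>` with points (Y-flipped): 99.122,159.973 94.604,152.148 85.568,152.148 81.050,159.973 85.568,167.798 94.604,167.798.

Run 3: power S533 maps to stroke `#008000` (score). The run is open, so emit a `<polyline>` with points (Y-flipped): 14.934,154.776 94.691,265.985.

Run 4: power S533 maps to stroke `#008000` (score). The run is open, so emit a `<polyline>` with points (Y-flipped): 137.417,39.343 16.933,229.335.

Run 5: the run's S533 means `#008000` (score). The run returns to its start, so emit a `<polygon>` with points (Y-flipped): 185.648,225.421 200.124,265.839 53.854,246.820.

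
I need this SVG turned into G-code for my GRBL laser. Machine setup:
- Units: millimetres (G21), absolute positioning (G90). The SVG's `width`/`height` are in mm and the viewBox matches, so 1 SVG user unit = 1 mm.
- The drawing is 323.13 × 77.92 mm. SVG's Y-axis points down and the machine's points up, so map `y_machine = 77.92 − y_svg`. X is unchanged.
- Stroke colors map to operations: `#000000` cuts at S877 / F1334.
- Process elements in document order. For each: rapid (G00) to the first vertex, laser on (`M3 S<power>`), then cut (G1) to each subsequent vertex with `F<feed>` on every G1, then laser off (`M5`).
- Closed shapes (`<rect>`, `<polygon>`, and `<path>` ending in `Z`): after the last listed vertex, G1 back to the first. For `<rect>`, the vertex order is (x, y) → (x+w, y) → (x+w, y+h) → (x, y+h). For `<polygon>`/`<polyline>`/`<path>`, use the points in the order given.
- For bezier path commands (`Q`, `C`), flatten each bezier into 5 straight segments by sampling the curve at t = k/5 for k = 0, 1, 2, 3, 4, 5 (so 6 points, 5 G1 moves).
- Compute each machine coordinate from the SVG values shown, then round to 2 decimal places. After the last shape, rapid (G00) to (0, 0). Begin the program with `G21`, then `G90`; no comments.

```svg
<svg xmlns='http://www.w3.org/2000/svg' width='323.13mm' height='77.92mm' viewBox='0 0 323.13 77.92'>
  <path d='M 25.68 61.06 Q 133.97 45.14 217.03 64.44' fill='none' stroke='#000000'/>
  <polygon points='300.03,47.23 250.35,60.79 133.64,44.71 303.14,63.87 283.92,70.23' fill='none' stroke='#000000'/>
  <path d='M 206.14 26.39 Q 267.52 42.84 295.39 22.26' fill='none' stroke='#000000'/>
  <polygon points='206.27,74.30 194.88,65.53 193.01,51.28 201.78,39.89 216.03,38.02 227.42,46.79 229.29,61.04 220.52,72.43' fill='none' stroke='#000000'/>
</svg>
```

G21
G90
G00 X25.68 Y16.86
M3 S877
G1 X67.99 Y21.82 F1334
G1 X108.28 Y23.96 F1334
G1 X146.55 Y23.28 F1334
G1 X182.80 Y19.79 F1334
G1 X217.03 Y13.48 F1334
M5
G00 X300.03 Y30.69
M3 S877
G1 X250.35 Y17.13 F1334
G1 X133.64 Y33.21 F1334
G1 X303.14 Y14.05 F1334
G1 X283.92 Y7.69 F1334
G1 X300.03 Y30.69 F1334
M5
G00 X206.14 Y51.53
M3 S877
G1 X229.35 Y46.43 F1334
G1 X249.88 Y44.29 F1334
G1 X267.73 Y45.12 F1334
G1 X282.90 Y48.91 F1334
G1 X295.39 Y55.66 F1334
M5
G00 X206.27 Y3.62
M3 S877
G1 X194.88 Y12.39 F1334
G1 X193.01 Y26.64 F1334
G1 X201.78 Y38.03 F1334
G1 X216.03 Y39.90 F1334
G1 X227.42 Y31.13 F1334
G1 X229.29 Y16.88 F1334
G1 X220.52 Y5.49 F1334
G1 X206.27 Y3.62 F1334
M5
G00 X0.00 Y0.00

viewBox `0 0 323.13 77.92` with mm width/height → 1 unit = 1 mm. Flip: y_m = 77.92 − y_svg.

**Shape 1** — `<path>` quadratic bezier, stroke `#000000` → cut (S877, F1334). Control points (SVG): P0=(25.68,61.06), P1=(133.97,45.14), P2=(217.03,64.44); sampled at t=k/5. Machine vertices: (25.68,16.86) → (67.99,21.82) → (108.28,23.96) → (146.55,23.28) → (182.80,19.79) → (217.03,13.48). Open path.

**Shape 2** — `<polygon>` closed polygon, stroke `#000000` → cut (S877, F1334). Machine vertices: (300.03,30.69) → (250.35,17.13) → (133.64,33.21) → (303.14,14.05) → (283.92,7.69) → (300.03,30.69). Closed: final G1 returns to the first vertex.

**Shape 3** — `<path>` quadratic bezier, stroke `#000000` → cut (S877, F1334). Control points (SVG): P0=(206.14,26.39), P1=(267.52,42.84), P2=(295.39,22.26); sampled at t=k/5. Machine vertices: (206.14,51.53) → (229.35,46.43) → (249.88,44.29) → (267.73,45.12) → (282.90,48.91) → (295.39,55.66). Open path.

**Shape 4** — `<polygon>` regular polygon, stroke `#000000` → cut (S877, F1334). Machine vertices: (206.27,3.62) → (194.88,12.39) → (193.01,26.64) → (201.78,38.03) → (216.03,39.90) → (227.42,31.13) → (229.29,16.88) → (220.52,5.49) → (206.27,3.62). Closed: final G1 returns to the first vertex.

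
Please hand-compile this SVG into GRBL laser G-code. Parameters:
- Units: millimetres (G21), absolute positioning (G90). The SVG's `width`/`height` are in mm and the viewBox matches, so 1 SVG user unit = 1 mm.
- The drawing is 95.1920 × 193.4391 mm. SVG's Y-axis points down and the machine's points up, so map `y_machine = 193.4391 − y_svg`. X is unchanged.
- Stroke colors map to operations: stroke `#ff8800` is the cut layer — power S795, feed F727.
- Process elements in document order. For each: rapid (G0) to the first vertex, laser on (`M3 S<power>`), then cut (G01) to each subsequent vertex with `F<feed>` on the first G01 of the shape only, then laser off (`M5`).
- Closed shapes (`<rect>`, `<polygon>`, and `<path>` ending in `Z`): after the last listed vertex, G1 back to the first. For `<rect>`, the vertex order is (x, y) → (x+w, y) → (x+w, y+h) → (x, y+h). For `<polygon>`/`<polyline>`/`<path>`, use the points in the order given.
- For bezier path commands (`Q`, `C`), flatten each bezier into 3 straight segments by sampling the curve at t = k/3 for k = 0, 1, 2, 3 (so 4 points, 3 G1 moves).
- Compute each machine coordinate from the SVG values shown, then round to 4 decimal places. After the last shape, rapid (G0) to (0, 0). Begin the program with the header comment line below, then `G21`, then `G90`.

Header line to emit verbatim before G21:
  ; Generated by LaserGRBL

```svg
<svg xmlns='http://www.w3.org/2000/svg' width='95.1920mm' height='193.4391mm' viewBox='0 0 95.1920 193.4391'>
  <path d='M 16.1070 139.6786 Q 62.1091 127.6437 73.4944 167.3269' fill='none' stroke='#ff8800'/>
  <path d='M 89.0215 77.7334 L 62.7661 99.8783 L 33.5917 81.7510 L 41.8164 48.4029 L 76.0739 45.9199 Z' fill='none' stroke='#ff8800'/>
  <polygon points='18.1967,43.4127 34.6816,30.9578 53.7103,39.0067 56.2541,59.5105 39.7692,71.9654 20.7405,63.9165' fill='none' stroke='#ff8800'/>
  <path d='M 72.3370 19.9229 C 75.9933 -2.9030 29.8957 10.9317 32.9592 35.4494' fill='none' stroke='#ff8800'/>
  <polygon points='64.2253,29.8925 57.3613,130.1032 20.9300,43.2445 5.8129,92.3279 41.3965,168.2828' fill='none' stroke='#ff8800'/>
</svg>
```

; Generated by LaserGRBL
G21
G90
G0 X16.1070 Y53.7605
M3 S795
G01 X42.9288 Y56.0373 F727
G01 X62.0579 Y46.8212
G01 X73.4944 Y26.1122
M5
G0 X89.0215 Y115.7057
M3 S795
G01 X62.7661 Y93.5608 F727
G01 X33.5917 Y111.6881
G01 X41.8164 Y145.0362
G01 X76.0739 Y147.5192
G01 X89.0215 Y115.7057
M5
G0 X18.1967 Y150.0264
M3 S795
G01 X34.6816 Y162.4813 F727
G01 X53.7103 Y154.4324
G01 X56.2541 Y133.9286
G01 X39.7692 Y121.4737
G01 X20.7405 Y129.5226
G01 X18.1967 Y150.0264
M5
G0 X72.3370 Y173.5162
M3 S795
G01 X63.0722 Y185.0840 F727
G01 X42.6192 Y177.9843
G01 X32.9592 Y157.9897
M5
G0 X64.2253 Y163.5466
M3 S795
G01 X57.3613 Y63.3359 F727
G01 X20.9300 Y150.1946
G01 X5.8129 Y101.1112
G01 X41.3965 Y25.1563
G01 X64.2253 Y163.5466
M5
G0 X0.0000 Y0.0000

1 u = 1 mm; y_m = 193.4391 − y.

[1] `<path>` quadratic bezier, #ff8800→cut S795 F727: (16.1070,53.7605) → (42.9288,56.0373) → (62.0579,46.8212) → (73.4944,26.1122)

[2] `<path>` regular polygon, #ff8800→cut S795 F727: (89.0215,115.7057) → (62.7661,93.5608) → (33.5917,111.6881) → (41.8164,145.0362) → (76.0739,147.5192) → (89.0215,115.7057) (closed)

[3] `<polygon>` regular polygon, #ff8800→cut S795 F727: (18.1967,150.0264) → (34.6816,162.4813) → (53.7103,154.4324) → (56.2541,133.9286) → (39.7692,121.4737) → (20.7405,129.5226) → (18.1967,150.0264) (closed)

[4] `<path>` cubic bezier, #ff8800→cut S795 F727: (72.3370,173.5162) → (63.0722,185.0840) → (42.6192,177.9843) → (32.9592,157.9897)

[5] `<polygon>` closed polygon, #ff8800→cut S795 F727: (64.2253,163.5466) → (57.3613,63.3359) → (20.9300,150.1946) → (5.8129,101.1112) → (41.3965,25.1563) → (64.2253,163.5466) (closed)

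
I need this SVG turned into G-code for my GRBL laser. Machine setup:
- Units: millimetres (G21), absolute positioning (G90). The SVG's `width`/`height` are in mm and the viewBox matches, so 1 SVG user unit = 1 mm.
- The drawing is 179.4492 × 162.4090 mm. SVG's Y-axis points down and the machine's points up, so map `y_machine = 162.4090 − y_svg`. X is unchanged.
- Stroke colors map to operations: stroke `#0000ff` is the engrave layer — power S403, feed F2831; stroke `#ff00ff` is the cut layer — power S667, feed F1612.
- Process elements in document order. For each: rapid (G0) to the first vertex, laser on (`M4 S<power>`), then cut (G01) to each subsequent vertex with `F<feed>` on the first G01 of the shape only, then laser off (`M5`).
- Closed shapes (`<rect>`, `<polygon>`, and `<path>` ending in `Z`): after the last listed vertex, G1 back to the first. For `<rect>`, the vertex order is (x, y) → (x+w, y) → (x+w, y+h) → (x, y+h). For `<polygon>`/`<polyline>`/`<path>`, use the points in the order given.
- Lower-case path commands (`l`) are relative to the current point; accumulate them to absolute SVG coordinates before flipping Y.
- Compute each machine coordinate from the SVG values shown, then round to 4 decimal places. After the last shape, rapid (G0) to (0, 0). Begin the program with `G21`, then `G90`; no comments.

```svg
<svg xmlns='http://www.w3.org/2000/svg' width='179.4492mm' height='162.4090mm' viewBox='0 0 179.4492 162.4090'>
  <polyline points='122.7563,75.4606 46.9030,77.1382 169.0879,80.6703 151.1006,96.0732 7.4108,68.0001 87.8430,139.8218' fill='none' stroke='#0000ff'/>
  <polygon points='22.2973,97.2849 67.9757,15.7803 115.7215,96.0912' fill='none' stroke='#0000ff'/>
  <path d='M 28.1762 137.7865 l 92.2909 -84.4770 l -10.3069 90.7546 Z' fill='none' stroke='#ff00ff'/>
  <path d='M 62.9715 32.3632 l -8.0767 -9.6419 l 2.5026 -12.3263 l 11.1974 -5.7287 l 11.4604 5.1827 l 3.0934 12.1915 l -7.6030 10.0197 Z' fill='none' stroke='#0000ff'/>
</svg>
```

G21
G90
G0 X122.7563 Y86.9484
M4 S403
G01 X46.9030 Y85.2708 F2831
G01 X169.0879 Y81.7387
G01 X151.1006 Y66.3358
G01 X7.4108 Y94.4089
G01 X87.8430 Y22.5872
M5
G0 X22.2973 Y65.1241
M4 S403
G01 X67.9757 Y146.6287 F2831
G01 X115.7215 Y66.3178
G01 X22.2973 Y65.1241
M5
G0 X28.1762 Y24.6225
M4 S667
G01 X120.4671 Y109.0995 F1612
G01 X110.1602 Y18.3449
G01 X28.1762 Y24.6225
M5
G0 X62.9715 Y130.0458
M4 S403
G01 X54.8948 Y139.6877 F2831
G01 X57.3974 Y152.0140
G01 X68.5948 Y157.7427
G01 X80.0552 Y152.5600
G01 X83.1486 Y140.3685
G01 X75.5456 Y130.3488
G01 X62.9715 Y130.0458
M5
G0 X0.0000 Y0.0000

Since the viewBox matches the mm dimensions, user units are millimetres directly. The only transform is the Y-flip y_m = 162.4090 − y_svg.

Shape 1 is a open polyline drawn with `<polyline>`. Its stroke #0000ff means engrave at S403, F2831. After flipping Y the toolpath is (122.7563,86.9484) → (46.9030,85.2708) → (169.0879,81.7387) → (151.1006,66.3358) → (7.4108,94.4089) → (87.8430,22.5872).

Shape 2 is a regular polygon drawn with `<polygon>`. Its stroke #0000ff means engrave at S403, F2831. After flipping Y the toolpath is (22.2973,65.1241) → (67.9757,146.6287) → (115.7215,66.3178) → (22.2973,65.1241), returning to the start.

Shape 3 is a closed polygon drawn with `<path>`. Its stroke #ff00ff means cut at S667, F1612. After flipping Y the toolpath is (28.1762,24.6225) → (120.4671,109.0995) → (110.1602,18.3449) → (28.1762,24.6225), returning to the start.

Shape 4 is a regular polygon drawn with `<path>`. Its stroke #0000ff means engrave at S403, F2831. After flipping Y the toolpath is (62.9715,130.0458) → (54.8948,139.6877) → (57.3974,152.0140) → (68.5948,157.7427) → (80.0552,152.5600) → (83.1486,140.3685) → (75.5456,130.3488) → (62.9715,130.0458), returning to the start.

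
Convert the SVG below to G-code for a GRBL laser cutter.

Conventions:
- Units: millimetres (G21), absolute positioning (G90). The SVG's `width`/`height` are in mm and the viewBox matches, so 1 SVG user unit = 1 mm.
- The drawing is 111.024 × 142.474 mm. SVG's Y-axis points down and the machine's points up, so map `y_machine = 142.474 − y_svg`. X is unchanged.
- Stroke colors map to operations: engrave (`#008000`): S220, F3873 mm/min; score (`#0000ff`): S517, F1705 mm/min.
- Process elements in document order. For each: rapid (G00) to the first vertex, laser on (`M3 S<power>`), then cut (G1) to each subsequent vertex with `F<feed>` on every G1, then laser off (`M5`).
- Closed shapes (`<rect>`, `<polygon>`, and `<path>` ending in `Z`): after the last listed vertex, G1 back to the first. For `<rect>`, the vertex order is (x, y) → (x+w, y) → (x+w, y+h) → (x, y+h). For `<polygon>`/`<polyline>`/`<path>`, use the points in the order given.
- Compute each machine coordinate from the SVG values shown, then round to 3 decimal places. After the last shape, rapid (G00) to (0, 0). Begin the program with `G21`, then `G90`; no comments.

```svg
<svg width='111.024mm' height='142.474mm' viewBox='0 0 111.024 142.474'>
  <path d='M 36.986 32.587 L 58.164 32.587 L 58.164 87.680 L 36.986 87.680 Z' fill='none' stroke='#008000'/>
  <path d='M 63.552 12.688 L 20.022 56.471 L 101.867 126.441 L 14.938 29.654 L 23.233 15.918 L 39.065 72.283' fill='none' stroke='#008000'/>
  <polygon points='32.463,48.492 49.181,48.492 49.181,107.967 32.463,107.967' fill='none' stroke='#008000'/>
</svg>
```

G21
G90
G00 X36.986 Y109.887
M3 S220
G1 X58.164 Y109.887 F3873
G1 X58.164 Y54.794 F3873
G1 X36.986 Y54.794 F3873
G1 X36.986 Y109.887 F3873
M5
G00 X63.552 Y129.786
M3 S220
G1 X20.022 Y86.003 F3873
G1 X101.867 Y16.033 F3873
G1 X14.938 Y112.820 F3873
G1 X23.233 Y126.556 F3873
G1 X39.065 Y70.191 F3873
M5
G00 X32.463 Y93.982
M3 S220
G1 X49.181 Y93.982 F3873
G1 X49.181 Y34.507 F3873
G1 X32.463 Y34.507 F3873
G1 X32.463 Y93.982 F3873
M5
G00 X0.000 Y0.000

1 u = 1 mm; y_m = 142.474 − y.

[1] `<path>` rectangle, #008000→engrave S220 F3873: (36.986,109.887) → (58.164,109.887) → (58.164,54.794) → (36.986,54.794) → (36.986,109.887) (closed)

[2] `<path>` open polyline, #008000→engrave S220 F3873: (63.552,129.786) → (20.022,86.003) → (101.867,16.033) → (14.938,112.820) → (23.233,126.556) → (39.065,70.191)

[3] `<polygon>` rectangle, #008000→engrave S220 F3873: (32.463,93.982) → (49.181,93.982) → (49.181,34.507) → (32.463,34.507) → (32.463,93.982) (closed)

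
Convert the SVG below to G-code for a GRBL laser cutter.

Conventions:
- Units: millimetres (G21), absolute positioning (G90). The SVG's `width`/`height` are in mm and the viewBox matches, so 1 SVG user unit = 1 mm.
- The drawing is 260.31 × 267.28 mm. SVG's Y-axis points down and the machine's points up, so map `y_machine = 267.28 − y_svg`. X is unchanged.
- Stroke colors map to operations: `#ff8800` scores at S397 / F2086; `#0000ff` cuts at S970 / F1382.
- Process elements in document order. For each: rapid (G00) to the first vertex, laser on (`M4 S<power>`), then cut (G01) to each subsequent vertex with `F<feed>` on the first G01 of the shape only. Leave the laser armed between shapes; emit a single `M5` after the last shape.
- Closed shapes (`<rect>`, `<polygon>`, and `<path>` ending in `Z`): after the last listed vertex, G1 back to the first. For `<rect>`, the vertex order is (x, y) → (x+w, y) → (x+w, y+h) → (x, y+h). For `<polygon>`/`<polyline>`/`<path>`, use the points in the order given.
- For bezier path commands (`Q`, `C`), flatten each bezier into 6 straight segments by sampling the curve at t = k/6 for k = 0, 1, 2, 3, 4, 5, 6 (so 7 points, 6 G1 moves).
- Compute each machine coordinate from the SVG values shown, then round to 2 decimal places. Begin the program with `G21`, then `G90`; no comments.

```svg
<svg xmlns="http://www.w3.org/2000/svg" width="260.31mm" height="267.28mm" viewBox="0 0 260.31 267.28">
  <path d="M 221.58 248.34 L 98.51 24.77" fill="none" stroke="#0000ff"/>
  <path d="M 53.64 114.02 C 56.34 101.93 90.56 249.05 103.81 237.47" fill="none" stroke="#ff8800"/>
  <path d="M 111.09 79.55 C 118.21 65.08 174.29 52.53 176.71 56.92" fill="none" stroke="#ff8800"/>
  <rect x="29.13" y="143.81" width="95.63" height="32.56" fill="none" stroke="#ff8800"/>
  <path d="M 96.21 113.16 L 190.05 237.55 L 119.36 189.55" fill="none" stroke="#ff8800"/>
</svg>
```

G21
G90
G00 X221.58 Y18.94
M4 S970
G01 X98.51 Y242.51 F1382
G00 X53.64 Y153.26
M4 S397
G01 X57.37 Y147.51 F2086
G01 X64.90 Y124.05
G01 X74.77 Y91.73
G01 X85.51 Y59.36
G01 X95.68 Y35.77
G01 X103.81 Y29.81
G00 X111.09 Y187.73
M4 S397
G01 X118.25 Y194.74 F2086
G01 X130.73 Y201.00
G01 X145.66 Y206.12
G01 X160.20 Y209.66
G01 X171.50 Y211.21
G01 X176.71 Y210.36
G00 X29.13 Y123.47
M4 S397
G01 X124.76 Y123.47 F2086
G01 X124.76 Y90.91
G01 X29.13 Y90.91
G01 X29.13 Y123.47
G00 X96.21 Y154.12
M4 S397
G01 X190.05 Y29.73 F2086
G01 X119.36 Y77.73
M5

1 u = 1 mm; y_m = 267.28 − y.

[1] `<path>` line segment, #0000ff→cut S970 F1382: (221.58,18.94) → (98.51,242.51)

[2] `<path>` cubic bezier, #ff8800→score S397 F2086: (53.64,153.26) → (57.37,147.51) → (64.90,124.05) → (74.77,91.73) → (85.51,59.36) → (95.68,35.77) → (103.81,29.81)

[3] `<path>` cubic bezier, #ff8800→score S397 F2086: (111.09,187.73) → (118.25,194.74) → (130.73,201.00) → (145.66,206.12) → (160.20,209.66) → (171.50,211.21) → (176.71,210.36)

[4] `<rect>` rectangle, #ff8800→score S397 F2086: (29.13,123.47) → (124.76,123.47) → (124.76,90.91) → (29.13,90.91) → (29.13,123.47) (closed)

[5] `<path>` open polyline, #ff8800→score S397 F2086: (96.21,154.12) → (190.05,29.73) → (119.36,77.73)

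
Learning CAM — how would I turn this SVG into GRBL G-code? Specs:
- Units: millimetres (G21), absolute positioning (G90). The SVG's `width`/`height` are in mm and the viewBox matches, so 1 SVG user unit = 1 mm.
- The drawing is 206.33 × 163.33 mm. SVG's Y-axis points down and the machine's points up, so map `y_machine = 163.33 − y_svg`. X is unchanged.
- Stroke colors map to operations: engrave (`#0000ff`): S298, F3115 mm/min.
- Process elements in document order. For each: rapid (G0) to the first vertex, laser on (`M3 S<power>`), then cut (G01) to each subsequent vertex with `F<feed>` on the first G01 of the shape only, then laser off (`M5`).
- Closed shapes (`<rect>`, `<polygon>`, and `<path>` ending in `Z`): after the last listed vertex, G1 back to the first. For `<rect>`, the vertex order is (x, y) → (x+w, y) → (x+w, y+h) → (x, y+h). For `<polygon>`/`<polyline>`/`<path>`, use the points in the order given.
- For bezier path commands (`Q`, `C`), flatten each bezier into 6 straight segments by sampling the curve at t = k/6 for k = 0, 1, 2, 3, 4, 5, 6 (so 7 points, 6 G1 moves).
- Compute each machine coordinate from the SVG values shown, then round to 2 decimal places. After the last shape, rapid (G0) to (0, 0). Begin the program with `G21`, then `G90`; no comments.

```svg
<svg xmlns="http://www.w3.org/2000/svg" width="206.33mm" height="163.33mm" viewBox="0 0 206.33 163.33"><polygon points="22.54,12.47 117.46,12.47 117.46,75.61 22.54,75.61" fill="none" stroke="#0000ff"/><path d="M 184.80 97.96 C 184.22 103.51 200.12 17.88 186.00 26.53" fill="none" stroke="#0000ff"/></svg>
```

1 u = 1 mm; y_m = 163.33 − y.

[1] `<polygon>` rectangle, #0000ff→engrave S298 F3115: (22.54,150.86) → (117.46,150.86) → (117.46,87.72) → (22.54,87.72) → (22.54,150.86) (closed)

[2] `<path>` cubic bezier, #0000ff→engrave S298 F3115: (184.80,65.37) → (185.67,69.33) → (187.99,83.34) → (190.48,102.25) → (191.84,120.89) → (190.77,134.13) → (186.00,136.80)

G21
G90
G0 X22.54 Y150.86
M3 S298
G01 X117.46 Y150.86 F3115
G01 X117.46 Y87.72
G01 X22.54 Y87.72
G01 X22.54 Y150.86
M5
G0 X184.80 Y65.37
M3 S298
G01 X185.67 Y69.33 F3115
G01 X187.99 Y83.34
G01 X190.48 Y102.25
G01 X191.84 Y120.89
G01 X190.77 Y134.13
G01 X186.00 Y136.80
M5
G0 X0.00 Y0.00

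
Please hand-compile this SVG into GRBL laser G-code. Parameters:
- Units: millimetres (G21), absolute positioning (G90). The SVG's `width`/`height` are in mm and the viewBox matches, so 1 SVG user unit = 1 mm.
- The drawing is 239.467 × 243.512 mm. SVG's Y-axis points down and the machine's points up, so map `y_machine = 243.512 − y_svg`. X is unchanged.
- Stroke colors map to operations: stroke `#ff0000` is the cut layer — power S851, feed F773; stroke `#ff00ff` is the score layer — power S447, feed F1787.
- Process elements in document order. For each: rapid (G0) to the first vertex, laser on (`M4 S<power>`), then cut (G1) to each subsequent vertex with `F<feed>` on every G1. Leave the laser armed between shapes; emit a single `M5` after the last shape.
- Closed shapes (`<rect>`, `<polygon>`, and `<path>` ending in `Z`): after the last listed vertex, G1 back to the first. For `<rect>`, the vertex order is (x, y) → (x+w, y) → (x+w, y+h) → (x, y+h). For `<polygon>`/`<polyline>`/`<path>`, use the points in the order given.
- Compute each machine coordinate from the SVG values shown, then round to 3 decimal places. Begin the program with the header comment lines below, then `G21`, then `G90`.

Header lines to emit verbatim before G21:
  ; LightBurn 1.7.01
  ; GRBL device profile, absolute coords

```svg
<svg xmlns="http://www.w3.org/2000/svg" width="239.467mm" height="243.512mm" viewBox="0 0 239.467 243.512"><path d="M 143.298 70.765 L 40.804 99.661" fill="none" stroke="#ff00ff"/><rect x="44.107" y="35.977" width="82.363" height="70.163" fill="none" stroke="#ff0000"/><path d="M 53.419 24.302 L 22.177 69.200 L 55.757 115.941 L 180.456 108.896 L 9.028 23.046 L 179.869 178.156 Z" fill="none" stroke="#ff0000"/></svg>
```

1 u = 1 mm; y_m = 243.512 − y.

[1] `<path>` line segment, #ff00ff→score S447 F1787: (143.298,172.747) → (40.804,143.851)

[2] `<rect>` rectangle, #ff0000→cut S851 F773: (44.107,207.535) → (126.470,207.535) → (126.470,137.372) → (44.107,137.372) → (44.107,207.535) (closed)

[3] `<path>` closed polygon, #ff0000→cut S851 F773: (53.419,219.210) → (22.177,174.312) → (55.757,127.571) → (180.456,134.616) → (9.028,220.466) → (179.869,65.356) → (53.419,219.210) (closed)

; LightBurn 1.7.01
; GRBL device profile, absolute coords
G21
G90
G0 X143.298 Y172.747
M4 S447
G1 X40.804 Y143.851 F1787
G0 X44.107 Y207.535
M4 S851
G1 X126.470 Y207.535 F773
G1 X126.470 Y137.372 F773
G1 X44.107 Y137.372 F773
G1 X44.107 Y207.535 F773
G0 X53.419 Y219.210
M4 S851
G1 X22.177 Y174.312 F773
G1 X55.757 Y127.571 F773
G1 X180.456 Y134.616 F773
G1 X9.028 Y220.466 F773
G1 X179.869 Y65.356 F773
G1 X53.419 Y219.210 F773
M5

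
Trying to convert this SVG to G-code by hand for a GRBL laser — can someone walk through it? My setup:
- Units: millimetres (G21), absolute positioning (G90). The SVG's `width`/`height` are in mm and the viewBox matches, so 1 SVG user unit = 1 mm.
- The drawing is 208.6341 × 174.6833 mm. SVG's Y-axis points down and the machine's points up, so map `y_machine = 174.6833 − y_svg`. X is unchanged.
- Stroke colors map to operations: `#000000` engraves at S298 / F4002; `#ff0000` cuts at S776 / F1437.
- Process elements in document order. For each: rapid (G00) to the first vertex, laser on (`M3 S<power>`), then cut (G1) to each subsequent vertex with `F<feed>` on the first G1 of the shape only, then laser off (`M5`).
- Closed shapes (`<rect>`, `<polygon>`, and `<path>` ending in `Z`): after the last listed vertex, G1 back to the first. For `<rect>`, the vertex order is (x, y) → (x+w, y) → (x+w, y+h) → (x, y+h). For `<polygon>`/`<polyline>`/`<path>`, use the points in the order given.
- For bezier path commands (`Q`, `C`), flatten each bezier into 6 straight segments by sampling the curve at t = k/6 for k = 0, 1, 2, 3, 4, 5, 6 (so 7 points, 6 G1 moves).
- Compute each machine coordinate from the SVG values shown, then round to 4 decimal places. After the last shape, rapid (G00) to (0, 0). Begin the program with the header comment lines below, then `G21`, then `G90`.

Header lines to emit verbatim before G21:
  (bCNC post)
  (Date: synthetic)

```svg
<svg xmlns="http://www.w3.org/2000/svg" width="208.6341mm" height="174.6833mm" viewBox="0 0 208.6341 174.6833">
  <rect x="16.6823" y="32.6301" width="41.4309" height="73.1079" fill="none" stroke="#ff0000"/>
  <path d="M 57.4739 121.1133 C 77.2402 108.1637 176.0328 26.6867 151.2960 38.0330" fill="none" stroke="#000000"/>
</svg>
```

1 u = 1 mm; y_m = 174.6833 − y.

[1] `<rect>` rectangle, #ff0000→cut S776 F1437: (16.6823,142.0532) → (58.1132,142.0532) → (58.1132,68.9453) → (16.6823,68.9453) → (16.6823,142.0532) (closed)

[2] `<path>` cubic bezier, #000000→engrave S298 F4002: (57.4739,53.5700) → (73.0048,65.0084) → (96.0802,83.3861) → (121.0736,104.2211) → (142.3584,123.0315) → (154.3080,135.3352) → (151.2960,136.6503)

(bCNC post)
(Date: synthetic)
G21
G90
G00 X16.6823 Y142.0532
M3 S776
G1 X58.1132 Y142.0532 F1437
G1 X58.1132 Y68.9453
G1 X16.6823 Y68.9453
G1 X16.6823 Y142.0532
M5
G00 X57.4739 Y53.5700
M3 S298
G1 X73.0048 Y65.0084 F4002
G1 X96.0802 Y83.3861
G1 X121.0736 Y104.2211
G1 X142.3584 Y123.0315
G1 X154.3080 Y135.3352
G1 X151.2960 Y136.6503
M5
G00 X0.0000 Y0.0000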